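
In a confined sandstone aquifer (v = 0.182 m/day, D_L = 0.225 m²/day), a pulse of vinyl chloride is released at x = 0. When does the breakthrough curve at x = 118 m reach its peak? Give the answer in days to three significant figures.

642 days

For the 1D instantaneous-source solution, setting ∂C/∂t = 0 at fixed x gives v²t² + 2Dt − x² = 0, so t = (√(D² + v²x²) − D)/v².
√(D² + v²x²) = √(0.225² + 0.182² × 118²) = 21.48; v² = 0.033124.
t = (21.48 − 0.225)/0.033124 = 642 days (vs. the pure-advection estimate x/v = 648 d).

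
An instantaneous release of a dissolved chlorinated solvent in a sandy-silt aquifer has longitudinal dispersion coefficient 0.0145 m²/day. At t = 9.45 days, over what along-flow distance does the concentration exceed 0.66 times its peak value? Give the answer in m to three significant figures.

0.954 m

The plume is Gaussian with σ = √(2Dt) = √(2 × 0.0145 × 9.45) = 0.5235 m.
C/C_peak = exp(−Δx²/(2σ²)) = 0.66 ⇒ Δx = σ·√(−2 ln 0.66) = 0.5235 × 0.9116 = 0.4772 m.
Width = 2Δx = 0.954 m.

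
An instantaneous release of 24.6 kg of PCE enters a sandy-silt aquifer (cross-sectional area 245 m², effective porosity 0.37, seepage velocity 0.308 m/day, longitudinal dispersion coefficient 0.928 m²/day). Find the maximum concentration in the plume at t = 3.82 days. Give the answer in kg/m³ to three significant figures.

The peak of an instantaneous 1D plume sits at x = vt; there the Gaussian factor is 1 and C_max = M/(n_e·A·√(4πDt)), where n_e·A is the pore area the mass is dissolved in.
√(4πDt) = √(4π × 0.928 × 3.82) = 6.674 m, so C_max = 24.6/(0.37 × 245 × 6.674) = 0.0407 kg/m³.

0.0407 kg/m³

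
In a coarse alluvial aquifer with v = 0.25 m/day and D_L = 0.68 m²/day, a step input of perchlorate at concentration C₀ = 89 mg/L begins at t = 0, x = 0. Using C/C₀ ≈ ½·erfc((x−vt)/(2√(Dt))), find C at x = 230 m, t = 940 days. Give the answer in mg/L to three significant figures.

49.4 mg/L

For a continuous step input, C/C₀ ≈ ½·erfc((x−vt)/(2√(Dt))).
vt = 0.25 × 940 = 235 m and 2√(Dt) = 2√(0.68 × 940) = 50.56 m.
Argument (x−vt)/(2√(Dt)) = (230 − 235)/50.56 = -0.09889; ½·erfc(-0.09889) = 0.5556.
C = 89 × 0.5556 = 49.4 mg/L.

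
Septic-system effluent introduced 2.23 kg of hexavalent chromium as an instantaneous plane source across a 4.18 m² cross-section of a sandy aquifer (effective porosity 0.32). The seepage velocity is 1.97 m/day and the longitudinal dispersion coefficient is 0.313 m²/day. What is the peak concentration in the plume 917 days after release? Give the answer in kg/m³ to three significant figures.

0.0278 kg/m³

The peak of an instantaneous 1D plume sits at x = vt; there the Gaussian factor is 1 and C_max = M/(n_e·A·√(4πDt)), where n_e·A is the pore area the mass is dissolved in.
√(4πDt) = √(4π × 0.313 × 917) = 60.06 m, so C_max = 2.23/(0.32 × 4.18 × 60.06) = 0.0278 kg/m³.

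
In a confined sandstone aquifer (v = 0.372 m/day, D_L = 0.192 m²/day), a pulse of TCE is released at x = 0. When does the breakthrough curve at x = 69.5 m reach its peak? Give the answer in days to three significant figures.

185 days

For the 1D instantaneous-source solution, setting ∂C/∂t = 0 at fixed x gives v²t² + 2Dt − x² = 0, so t = (√(D² + v²x²) − D)/v².
√(D² + v²x²) = √(0.192² + 0.372² × 69.5²) = 25.85; v² = 0.138384.
t = (25.85 − 0.192)/0.138384 = 185 days (vs. the pure-advection estimate x/v = 187 d).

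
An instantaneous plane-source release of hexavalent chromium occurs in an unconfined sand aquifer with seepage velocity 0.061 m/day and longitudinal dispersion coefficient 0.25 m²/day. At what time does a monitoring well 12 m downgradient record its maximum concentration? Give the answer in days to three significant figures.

For the 1D instantaneous-source solution, setting ∂C/∂t = 0 at fixed x gives v²t² + 2Dt − x² = 0, so t = (√(D² + v²x²) − D)/v².
√(D² + v²x²) = √(0.25² + 0.061² × 12²) = 0.7735; v² = 0.003721.
t = (0.7735 − 0.25)/0.003721 = 141 days (vs. the pure-advection estimate x/v = 197 d).

141 days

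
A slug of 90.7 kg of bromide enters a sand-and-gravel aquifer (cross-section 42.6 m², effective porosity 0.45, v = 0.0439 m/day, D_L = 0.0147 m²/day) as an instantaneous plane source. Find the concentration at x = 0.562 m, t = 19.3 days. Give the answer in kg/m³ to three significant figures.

For an instantaneous plane source, C(x,t) = M/(n_e·A·√(4πDt)) · exp(−(x−vt)²/(4Dt)), with n_e·A the pore (flow) area.
Plume center vt = 0.0439 × 19.3 = 0.84727 m, so the well at 0.562 m is 0.28527 m upgradient of the peak.
√(4πDt) = 1.888 m, giving peak height M/(n_e·A·√(4πDt)) = 90.7/(0.45 × 42.6 × 1.888) = 2.506 kg/m³.
(x−vt)²/(4Dt) = (-0.28527)²/(4 × 0.0147 × 19.3) = 0.07171; exp(−0.07171) = 0.9308.
C = 2.506 × 0.9308 = 2.33 kg/m³.

2.33 kg/m³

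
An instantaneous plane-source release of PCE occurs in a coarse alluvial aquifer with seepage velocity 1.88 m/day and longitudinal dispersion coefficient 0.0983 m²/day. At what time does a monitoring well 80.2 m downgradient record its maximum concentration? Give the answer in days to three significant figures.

42.6 days

For the 1D instantaneous-source solution, setting ∂C/∂t = 0 at fixed x gives v²t² + 2Dt − x² = 0, so t = (√(D² + v²x²) − D)/v².
√(D² + v²x²) = √(0.0983² + 1.88² × 80.2²) = 150.8; v² = 3.5344.
t = (150.8 − 0.0983)/3.5344 = 42.6 days (vs. the pure-advection estimate x/v = 42.7 d).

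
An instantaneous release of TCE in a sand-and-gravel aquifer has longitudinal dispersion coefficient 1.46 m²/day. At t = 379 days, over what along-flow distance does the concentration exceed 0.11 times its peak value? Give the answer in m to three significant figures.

140 m

The plume is Gaussian with σ = √(2Dt) = √(2 × 1.46 × 379) = 33.27 m.
C/C_peak = exp(−Δx²/(2σ²)) = 0.11 ⇒ Δx = σ·√(−2 ln 0.11) = 33.27 × 2.101 = 69.90 m.
Width = 2Δx = 140 m.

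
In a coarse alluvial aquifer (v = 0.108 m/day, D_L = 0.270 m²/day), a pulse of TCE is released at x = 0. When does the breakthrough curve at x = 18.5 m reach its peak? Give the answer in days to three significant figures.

For the 1D instantaneous-source solution, setting ∂C/∂t = 0 at fixed x gives v²t² + 2Dt − x² = 0, so t = (√(D² + v²x²) − D)/v².
√(D² + v²x²) = √(0.270² + 0.108² × 18.5²) = 2.016; v² = 0.011664.
t = (2.016 − 0.270)/0.011664 = 150 days (vs. the pure-advection estimate x/v = 171 d).

150 days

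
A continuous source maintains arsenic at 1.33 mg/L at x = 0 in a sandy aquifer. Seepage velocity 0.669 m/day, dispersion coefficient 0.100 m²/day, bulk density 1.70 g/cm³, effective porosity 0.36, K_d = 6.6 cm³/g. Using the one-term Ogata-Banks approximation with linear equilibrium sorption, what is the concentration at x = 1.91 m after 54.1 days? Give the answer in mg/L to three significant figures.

Retardation factor R = 1 + ρ_b·K_d/n = 1 + 1.70 × 6.6/0.36 = 32.17.
Sorption retards both mechanisms: v_R = v/R = 0.02080 m/day, D_R = D/R = 0.003108 m²/day.
v_R·t = 0.02080 × 54.1 = 1.12528 m; 2√(D_R t) = 0.8201 m; argument = (1.91 − 1.12528)/0.8201 = 0.9569.
C = C₀ × ½·erfc(0.9569) = 1.33 × 0.08799 = 0.117 mg/L.

0.117 mg/L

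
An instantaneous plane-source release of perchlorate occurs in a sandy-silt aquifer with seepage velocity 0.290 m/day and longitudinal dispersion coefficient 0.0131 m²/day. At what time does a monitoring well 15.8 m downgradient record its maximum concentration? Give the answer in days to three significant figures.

For the 1D instantaneous-source solution, setting ∂C/∂t = 0 at fixed x gives v²t² + 2Dt − x² = 0, so t = (√(D² + v²x²) − D)/v².
√(D² + v²x²) = √(0.0131² + 0.290² × 15.8²) = 4.582; v² = 0.0841.
t = (4.582 − 0.0131)/0.0841 = 54.3 days (vs. the pure-advection estimate x/v = 54.5 d).

54.3 days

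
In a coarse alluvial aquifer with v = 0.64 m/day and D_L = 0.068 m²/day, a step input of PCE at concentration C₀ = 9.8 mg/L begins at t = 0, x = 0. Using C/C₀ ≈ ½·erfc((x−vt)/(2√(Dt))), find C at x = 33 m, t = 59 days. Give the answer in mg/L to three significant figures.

For a continuous step input, C/C₀ ≈ ½·erfc((x−vt)/(2√(Dt))).
vt = 0.64 × 59 = 37.76 m and 2√(Dt) = 2√(0.068 × 59) = 4.006 m.
Argument (x−vt)/(2√(Dt)) = (33 − 37.76)/4.006 = -1.188; ½·erfc(-1.188) = 0.9535.
C = 9.8 × 0.9535 = 9.34 mg/L.

9.34 mg/L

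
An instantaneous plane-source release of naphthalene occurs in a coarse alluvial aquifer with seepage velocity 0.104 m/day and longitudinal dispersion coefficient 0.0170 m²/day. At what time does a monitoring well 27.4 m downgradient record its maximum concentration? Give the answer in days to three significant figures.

For the 1D instantaneous-source solution, setting ∂C/∂t = 0 at fixed x gives v²t² + 2Dt − x² = 0, so t = (√(D² + v²x²) − D)/v².
√(D² + v²x²) = √(0.0170² + 0.104² × 27.4²) = 2.850; v² = 0.010816.
t = (2.850 − 0.0170)/0.010816 = 262 days (vs. the pure-advection estimate x/v = 263 d).

262 days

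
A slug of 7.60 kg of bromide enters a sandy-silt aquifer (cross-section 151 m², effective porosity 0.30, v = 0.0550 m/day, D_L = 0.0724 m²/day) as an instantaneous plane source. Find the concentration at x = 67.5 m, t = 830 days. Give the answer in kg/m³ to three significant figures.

0.000838 kg/m³

For an instantaneous plane source, C(x,t) = M/(n_e·A·√(4πDt)) · exp(−(x−vt)²/(4Dt)), with n_e·A the pore (flow) area.
Plume center vt = 0.0550 × 830 = 45.65 m, so the well at 67.5 m is 21.85 m downgradient of the peak.
√(4πDt) = 27.48 m, giving peak height M/(n_e·A·√(4πDt)) = 7.60/(0.30 × 151 × 27.48) = 0.006105 kg/m³.
(x−vt)²/(4Dt) = (21.85)²/(4 × 0.0724 × 830) = 1.986; exp(−1.986) = 0.1372.
C = 0.006105 × 0.1372 = 0.000838 kg/m³.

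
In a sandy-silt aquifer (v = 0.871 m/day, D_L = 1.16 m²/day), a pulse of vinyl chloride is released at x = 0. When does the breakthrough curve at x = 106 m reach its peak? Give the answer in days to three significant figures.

120 days

For the 1D instantaneous-source solution, setting ∂C/∂t = 0 at fixed x gives v²t² + 2Dt − x² = 0, so t = (√(D² + v²x²) − D)/v².
√(D² + v²x²) = √(1.16² + 0.871² × 106²) = 92.33; v² = 0.758641.
t = (92.33 − 1.16)/0.758641 = 120 days (vs. the pure-advection estimate x/v = 122 d).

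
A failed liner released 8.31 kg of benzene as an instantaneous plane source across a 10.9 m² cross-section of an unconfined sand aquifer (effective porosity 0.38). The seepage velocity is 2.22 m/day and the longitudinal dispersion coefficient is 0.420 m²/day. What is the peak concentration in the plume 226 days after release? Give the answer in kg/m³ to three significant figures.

0.0581 kg/m³

The peak of an instantaneous 1D plume sits at x = vt; there the Gaussian factor is 1 and C_max = M/(n_e·A·√(4πDt)), where n_e·A is the pore area the mass is dissolved in.
√(4πDt) = √(4π × 0.420 × 226) = 34.54 m, so C_max = 8.31/(0.38 × 10.9 × 34.54) = 0.0581 kg/m³.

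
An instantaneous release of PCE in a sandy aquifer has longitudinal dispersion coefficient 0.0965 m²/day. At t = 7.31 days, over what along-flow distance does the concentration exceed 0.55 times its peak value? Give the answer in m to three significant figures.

The plume is Gaussian with σ = √(2Dt) = √(2 × 0.0965 × 7.31) = 1.188 m.
C/C_peak = exp(−Δx²/(2σ²)) = 0.55 ⇒ Δx = σ·√(−2 ln 0.55) = 1.188 × 1.093 = 1.298 m.
Width = 2Δx = 2.60 m.

2.60 m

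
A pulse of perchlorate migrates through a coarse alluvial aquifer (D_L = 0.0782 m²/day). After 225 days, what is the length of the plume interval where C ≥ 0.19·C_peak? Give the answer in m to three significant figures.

The plume is Gaussian with σ = √(2Dt) = √(2 × 0.0782 × 225) = 5.932 m.
C/C_peak = exp(−Δx²/(2σ²)) = 0.19 ⇒ Δx = σ·√(−2 ln 0.19) = 5.932 × 1.822 = 10.81 m.
Width = 2Δx = 21.6 m.

21.6 m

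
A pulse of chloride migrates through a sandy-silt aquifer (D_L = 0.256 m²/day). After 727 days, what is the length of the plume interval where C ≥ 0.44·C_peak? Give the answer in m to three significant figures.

49.4 m

The plume is Gaussian with σ = √(2Dt) = √(2 × 0.256 × 727) = 19.29 m.
C/C_peak = exp(−Δx²/(2σ²)) = 0.44 ⇒ Δx = σ·√(−2 ln 0.44) = 19.29 × 1.281 = 24.71 m.
Width = 2Δx = 49.4 m.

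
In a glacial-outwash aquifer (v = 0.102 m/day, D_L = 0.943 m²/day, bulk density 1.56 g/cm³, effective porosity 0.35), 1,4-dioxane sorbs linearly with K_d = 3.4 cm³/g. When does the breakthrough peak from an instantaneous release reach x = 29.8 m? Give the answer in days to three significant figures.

Retardation factor R = 1 + ρ_b·K_d/n = 1 + 1.56 × 3.4/0.35 = 16.15.
Sorption retards both mechanisms: v_R = v/R = 0.006316 m/day, D_R = D/R = 0.05839 m²/day.
Peak time from v_R²t² + 2D_R t − x² = 0: t = (√(D_R² + v_R²x²) − D_R)/v_R².
√(D_R² + v_R²x²) = √(0.05839² + 0.006316² × 29.8²) = 0.1971; v_R² = 3.989e-05.
t = (0.1971 − 0.05839)/3.989e-05 = 3480 days.

3480 days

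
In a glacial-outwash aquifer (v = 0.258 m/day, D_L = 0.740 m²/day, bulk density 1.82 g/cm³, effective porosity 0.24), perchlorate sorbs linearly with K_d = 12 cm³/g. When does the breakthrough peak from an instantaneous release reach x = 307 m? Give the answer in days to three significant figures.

108000 days

Retardation factor R = 1 + ρ_b·K_d/n = 1 + 1.82 × 12/0.24 = 92.00.
Sorption retards both mechanisms: v_R = v/R = 0.002804 m/day, D_R = D/R = 0.008043 m²/day.
Peak time from v_R²t² + 2D_R t − x² = 0: t = (√(D_R² + v_R²x²) − D_R)/v_R².
√(D_R² + v_R²x²) = √(0.008043² + 0.002804² × 307²) = 0.8609; v_R² = 7.862e-06.
t = (0.8609 − 0.008043)/7.862e-06 = 108000 days.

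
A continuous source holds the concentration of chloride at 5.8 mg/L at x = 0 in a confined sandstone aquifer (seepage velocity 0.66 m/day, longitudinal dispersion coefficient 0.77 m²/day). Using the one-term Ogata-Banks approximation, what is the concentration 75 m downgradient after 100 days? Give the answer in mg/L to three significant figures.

1.36 mg/L

For a continuous step input, C/C₀ ≈ ½·erfc((x−vt)/(2√(Dt))).
vt = 0.66 × 100 = 66 m and 2√(Dt) = 2√(0.77 × 100) = 17.55 m.
Argument (x−vt)/(2√(Dt)) = (75 − 66)/17.55 = 0.5128; ½·erfc(0.5128) = 0.2342.
C = 5.8 × 0.2342 = 1.36 mg/L.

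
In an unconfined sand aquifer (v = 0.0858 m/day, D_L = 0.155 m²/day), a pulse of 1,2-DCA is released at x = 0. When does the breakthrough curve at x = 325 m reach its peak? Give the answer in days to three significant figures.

For the 1D instantaneous-source solution, setting ∂C/∂t = 0 at fixed x gives v²t² + 2Dt − x² = 0, so t = (√(D² + v²x²) − D)/v².
√(D² + v²x²) = √(0.155² + 0.0858² × 325²) = 27.89; v² = 0.00736164.
t = (27.89 − 0.155)/0.00736164 = 3770 days (vs. the pure-advection estimate x/v = 3790 d).

3770 days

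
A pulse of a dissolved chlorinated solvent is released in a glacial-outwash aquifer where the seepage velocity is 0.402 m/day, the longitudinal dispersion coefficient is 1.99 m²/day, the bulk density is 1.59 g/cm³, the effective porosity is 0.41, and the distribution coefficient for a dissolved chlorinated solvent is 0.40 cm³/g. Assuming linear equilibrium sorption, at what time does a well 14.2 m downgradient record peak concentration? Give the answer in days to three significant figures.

64.0 days

Retardation factor R = 1 + ρ_b·K_d/n = 1 + 1.59 × 0.40/0.41 = 2.551.
Sorption retards both mechanisms: v_R = v/R = 0.1576 m/day, D_R = D/R = 0.7801 m²/day.
Peak time from v_R²t² + 2D_R t − x² = 0: t = (√(D_R² + v_R²x²) − D_R)/v_R².
√(D_R² + v_R²x²) = √(0.7801² + 0.1576² × 14.2²) = 2.370; v_R² = 0.02484.
t = (2.370 − 0.7801)/0.02484 = 64.0 days.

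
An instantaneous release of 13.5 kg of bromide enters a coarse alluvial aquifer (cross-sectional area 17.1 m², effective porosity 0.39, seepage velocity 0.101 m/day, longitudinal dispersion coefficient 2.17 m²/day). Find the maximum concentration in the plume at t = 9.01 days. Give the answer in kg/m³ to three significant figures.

0.129 kg/m³

The peak of an instantaneous 1D plume sits at x = vt; there the Gaussian factor is 1 and C_max = M/(n_e·A·√(4πDt)), where n_e·A is the pore area the mass is dissolved in.
√(4πDt) = √(4π × 2.17 × 9.01) = 15.67 m, so C_max = 13.5/(0.39 × 17.1 × 15.67) = 0.129 kg/m³.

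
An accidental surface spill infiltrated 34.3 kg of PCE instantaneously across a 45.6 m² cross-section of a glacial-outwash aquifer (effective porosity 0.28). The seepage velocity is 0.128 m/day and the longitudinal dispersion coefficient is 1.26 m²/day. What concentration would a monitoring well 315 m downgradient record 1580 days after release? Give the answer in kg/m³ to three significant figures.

0.00344 kg/m³

For an instantaneous plane source, C(x,t) = M/(n_e·A·√(4πDt)) · exp(−(x−vt)²/(4Dt)), with n_e·A the pore (flow) area.
Plume center vt = 0.128 × 1580 = 202.24 m, so the well at 315 m is 112.76 m downgradient of the peak.
√(4πDt) = 158.2 m, giving peak height M/(n_e·A·√(4πDt)) = 34.3/(0.28 × 45.6 × 158.2) = 0.01698 kg/m³.
(x−vt)²/(4Dt) = (112.76)²/(4 × 1.26 × 1580) = 1.597; exp(−1.597) = 0.2025.
C = 0.01698 × 0.2025 = 0.00344 kg/m³.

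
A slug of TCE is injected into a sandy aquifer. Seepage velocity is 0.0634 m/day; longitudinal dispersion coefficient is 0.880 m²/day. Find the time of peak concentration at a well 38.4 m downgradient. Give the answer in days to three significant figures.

425 days

For the 1D instantaneous-source solution, setting ∂C/∂t = 0 at fixed x gives v²t² + 2Dt − x² = 0, so t = (√(D² + v²x²) − D)/v².
√(D² + v²x²) = √(0.880² + 0.0634² × 38.4²) = 2.589; v² = 0.00401956.
t = (2.589 − 0.880)/0.00401956 = 425 days (vs. the pure-advection estimate x/v = 606 d).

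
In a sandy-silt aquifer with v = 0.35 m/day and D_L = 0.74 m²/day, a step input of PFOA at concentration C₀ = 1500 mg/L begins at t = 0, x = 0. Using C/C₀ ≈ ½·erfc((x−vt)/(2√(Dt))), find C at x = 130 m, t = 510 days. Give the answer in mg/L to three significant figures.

1440 mg/L

For a continuous step input, C/C₀ ≈ ½·erfc((x−vt)/(2√(Dt))).
vt = 0.35 × 510 = 178.5 m and 2√(Dt) = 2√(0.74 × 510) = 38.85 m.
Argument (x−vt)/(2√(Dt)) = (130 − 178.5)/38.85 = -1.248; ½·erfc(-1.248) = 0.9612.
C = 1500 × 0.9612 = 1440 mg/L.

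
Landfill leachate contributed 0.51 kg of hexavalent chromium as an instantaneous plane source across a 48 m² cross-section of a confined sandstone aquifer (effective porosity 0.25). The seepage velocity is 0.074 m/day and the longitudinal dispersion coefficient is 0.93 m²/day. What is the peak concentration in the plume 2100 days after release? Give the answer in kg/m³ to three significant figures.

0.000271 kg/m³

The peak of an instantaneous 1D plume sits at x = vt; there the Gaussian factor is 1 and C_max = M/(n_e·A·√(4πDt)), where n_e·A is the pore area the mass is dissolved in.
√(4πDt) = √(4π × 0.93 × 2100) = 156.7 m, so C_max = 0.51/(0.25 × 48 × 156.7) = 0.000271 kg/m³.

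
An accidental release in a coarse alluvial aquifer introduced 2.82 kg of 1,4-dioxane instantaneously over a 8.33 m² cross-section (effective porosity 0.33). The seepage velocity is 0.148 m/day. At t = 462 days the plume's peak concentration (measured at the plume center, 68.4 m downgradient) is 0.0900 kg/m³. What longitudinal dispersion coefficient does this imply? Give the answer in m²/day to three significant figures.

At the plume center C_max = M/(n_e·A·√(4πDt)), so D = M²/(4πt·(n_e·A·C_max)²).
n_e·A·C_max = 0.33 × 8.33 × 0.0900 = 0.2474 kg/m.
D = 2.82²/(4π × 462 × 0.2474²) = 0.0224 m²/day.

0.0224 m²/day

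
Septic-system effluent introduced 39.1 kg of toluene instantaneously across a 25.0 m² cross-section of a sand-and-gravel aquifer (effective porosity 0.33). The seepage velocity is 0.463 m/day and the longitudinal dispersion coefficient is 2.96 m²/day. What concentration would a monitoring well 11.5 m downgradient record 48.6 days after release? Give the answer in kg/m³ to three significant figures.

0.0903 kg/m³

For an instantaneous plane source, C(x,t) = M/(n_e·A·√(4πDt)) · exp(−(x−vt)²/(4Dt)), with n_e·A the pore (flow) area.
Plume center vt = 0.463 × 48.6 = 22.5018 m, so the well at 11.5 m is 11.0018 m upgradient of the peak.
√(4πDt) = 42.52 m, giving peak height M/(n_e·A·√(4πDt)) = 39.1/(0.33 × 25.0 × 42.52) = 0.1115 kg/m³.
(x−vt)²/(4Dt) = (-11.0018)²/(4 × 2.96 × 48.6) = 0.2103; exp(−0.2103) = 0.8103.
C = 0.1115 × 0.8103 = 0.0903 kg/m³.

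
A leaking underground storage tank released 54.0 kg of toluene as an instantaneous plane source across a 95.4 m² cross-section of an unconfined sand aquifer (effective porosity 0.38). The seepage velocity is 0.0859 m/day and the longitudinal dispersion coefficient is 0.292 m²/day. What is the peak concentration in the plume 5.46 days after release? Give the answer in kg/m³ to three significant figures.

0.333 kg/m³

The peak of an instantaneous 1D plume sits at x = vt; there the Gaussian factor is 1 and C_max = M/(n_e·A·√(4πDt)), where n_e·A is the pore area the mass is dissolved in.
√(4πDt) = √(4π × 0.292 × 5.46) = 4.476 m, so C_max = 54.0/(0.38 × 95.4 × 4.476) = 0.333 kg/m³.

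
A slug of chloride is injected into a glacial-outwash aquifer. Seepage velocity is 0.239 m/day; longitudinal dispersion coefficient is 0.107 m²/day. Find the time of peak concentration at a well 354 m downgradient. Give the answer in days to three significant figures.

1480 days

For the 1D instantaneous-source solution, setting ∂C/∂t = 0 at fixed x gives v²t² + 2Dt − x² = 0, so t = (√(D² + v²x²) − D)/v².
√(D² + v²x²) = √(0.107² + 0.239² × 354²) = 84.61; v² = 0.057121.
t = (84.61 − 0.107)/0.057121 = 1480 days (vs. the pure-advection estimate x/v = 1480 d).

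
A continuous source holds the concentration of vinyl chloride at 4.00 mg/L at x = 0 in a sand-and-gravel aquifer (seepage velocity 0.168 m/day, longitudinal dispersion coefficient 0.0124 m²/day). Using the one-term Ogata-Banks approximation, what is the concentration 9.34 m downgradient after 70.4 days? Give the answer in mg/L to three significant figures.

For a continuous step input, C/C₀ ≈ ½·erfc((x−vt)/(2√(Dt))).
vt = 0.168 × 70.4 = 11.8272 m and 2√(Dt) = 2√(0.0124 × 70.4) = 1.869 m.
Argument (x−vt)/(2√(Dt)) = (9.34 − 11.8272)/1.869 = -1.331; ½·erfc(-1.331) = 0.9701.
C = 4.00 × 0.9701 = 3.88 mg/L.

3.88 mg/L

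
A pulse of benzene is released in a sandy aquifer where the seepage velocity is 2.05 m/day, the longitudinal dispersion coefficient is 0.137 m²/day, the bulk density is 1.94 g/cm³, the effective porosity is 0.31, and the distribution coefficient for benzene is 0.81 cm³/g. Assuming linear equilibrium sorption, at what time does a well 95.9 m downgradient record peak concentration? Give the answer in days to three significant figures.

284 days

Retardation factor R = 1 + ρ_b·K_d/n = 1 + 1.94 × 0.81/0.31 = 6.069.
Sorption retards both mechanisms: v_R = v/R = 0.3378 m/day, D_R = D/R = 0.02257 m²/day.
Peak time from v_R²t² + 2D_R t − x² = 0: t = (√(D_R² + v_R²x²) − D_R)/v_R².
√(D_R² + v_R²x²) = √(0.02257² + 0.3378² × 95.9²) = 32.40; v_R² = 0.1141.
t = (32.40 − 0.02257)/0.1141 = 284 days.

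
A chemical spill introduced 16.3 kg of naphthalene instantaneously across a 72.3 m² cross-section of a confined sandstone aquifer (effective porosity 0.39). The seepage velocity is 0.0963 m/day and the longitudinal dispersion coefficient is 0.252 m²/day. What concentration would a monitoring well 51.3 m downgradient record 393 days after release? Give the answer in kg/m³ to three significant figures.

0.0104 kg/m³

For an instantaneous plane source, C(x,t) = M/(n_e·A·√(4πDt)) · exp(−(x−vt)²/(4Dt)), with n_e·A the pore (flow) area.
Plume center vt = 0.0963 × 393 = 37.8459 m, so the well at 51.3 m is 13.4541 m downgradient of the peak.
√(4πDt) = 35.28 m, giving peak height M/(n_e·A·√(4πDt)) = 16.3/(0.39 × 72.3 × 35.28) = 0.01639 kg/m³.
(x−vt)²/(4Dt) = (13.4541)²/(4 × 0.252 × 393) = 0.4569; exp(−0.4569) = 0.6332.
C = 0.01639 × 0.6332 = 0.0104 kg/m³.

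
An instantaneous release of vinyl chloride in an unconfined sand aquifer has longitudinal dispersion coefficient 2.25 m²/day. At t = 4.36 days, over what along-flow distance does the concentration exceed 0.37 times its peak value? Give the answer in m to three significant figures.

12.5 m

The plume is Gaussian with σ = √(2Dt) = √(2 × 2.25 × 4.36) = 4.429 m.
C/C_peak = exp(−Δx²/(2σ²)) = 0.37 ⇒ Δx = σ·√(−2 ln 0.37) = 4.429 × 1.410 = 6.245 m.
Width = 2Δx = 12.5 m.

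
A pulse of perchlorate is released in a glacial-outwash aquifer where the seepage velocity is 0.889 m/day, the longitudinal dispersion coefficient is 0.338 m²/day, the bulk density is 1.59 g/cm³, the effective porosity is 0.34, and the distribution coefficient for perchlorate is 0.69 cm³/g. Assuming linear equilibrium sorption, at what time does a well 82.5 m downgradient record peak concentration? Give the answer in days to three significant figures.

390 days

Retardation factor R = 1 + ρ_b·K_d/n = 1 + 1.59 × 0.69/0.34 = 4.227.
Sorption retards both mechanisms: v_R = v/R = 0.2103 m/day, D_R = D/R = 0.07996 m²/day.
Peak time from v_R²t² + 2D_R t − x² = 0: t = (√(D_R² + v_R²x²) − D_R)/v_R².
√(D_R² + v_R²x²) = √(0.07996² + 0.2103² × 82.5²) = 17.35; v_R² = 0.04423.
t = (17.35 − 0.07996)/0.04423 = 390 days.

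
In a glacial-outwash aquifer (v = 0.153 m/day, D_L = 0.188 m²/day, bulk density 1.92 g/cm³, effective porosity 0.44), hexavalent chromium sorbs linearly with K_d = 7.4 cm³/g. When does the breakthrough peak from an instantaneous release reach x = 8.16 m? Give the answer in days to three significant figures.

Retardation factor R = 1 + ρ_b·K_d/n = 1 + 1.92 × 7.4/0.44 = 33.29.
Sorption retards both mechanisms: v_R = v/R = 0.004596 m/day, D_R = D/R = 0.005647 m²/day.
Peak time from v_R²t² + 2D_R t − x² = 0: t = (√(D_R² + v_R²x²) − D_R)/v_R².
√(D_R² + v_R²x²) = √(0.005647² + 0.004596² × 8.16²) = 0.03793; v_R² = 2.112e-05.
t = (0.03793 − 0.005647)/2.112e-05 = 1530 days.

1530 days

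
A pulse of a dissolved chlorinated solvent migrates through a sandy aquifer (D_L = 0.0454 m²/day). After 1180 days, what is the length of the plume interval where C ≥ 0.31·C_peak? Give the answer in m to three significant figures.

31.7 m

The plume is Gaussian with σ = √(2Dt) = √(2 × 0.0454 × 1180) = 10.35 m.
C/C_peak = exp(−Δx²/(2σ²)) = 0.31 ⇒ Δx = σ·√(−2 ln 0.31) = 10.35 × 1.530 = 15.84 m.
Width = 2Δx = 31.7 m.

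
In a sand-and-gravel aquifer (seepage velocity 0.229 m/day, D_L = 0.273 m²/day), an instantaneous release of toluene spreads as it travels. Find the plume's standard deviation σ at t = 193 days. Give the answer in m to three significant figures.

10.3 m

Dispersive spreading gives a Gaussian with σ² = 2Dt; advection only shifts the center.
σ = √(2 × 0.273 × 193) = 10.3 m.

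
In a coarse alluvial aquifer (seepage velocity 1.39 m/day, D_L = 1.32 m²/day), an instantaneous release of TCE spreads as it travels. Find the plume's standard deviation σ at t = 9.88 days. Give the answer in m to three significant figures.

Dispersive spreading gives a Gaussian with σ² = 2Dt; advection only shifts the center.
σ = √(2 × 1.32 × 9.88) = 5.11 m.

5.11 m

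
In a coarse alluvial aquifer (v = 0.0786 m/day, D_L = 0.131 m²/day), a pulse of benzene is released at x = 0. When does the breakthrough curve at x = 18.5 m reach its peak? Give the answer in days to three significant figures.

215 days

For the 1D instantaneous-source solution, setting ∂C/∂t = 0 at fixed x gives v²t² + 2Dt − x² = 0, so t = (√(D² + v²x²) − D)/v².
√(D² + v²x²) = √(0.131² + 0.0786² × 18.5²) = 1.460; v² = 0.00617796.
t = (1.460 − 0.131)/0.00617796 = 215 days (vs. the pure-advection estimate x/v = 235 d).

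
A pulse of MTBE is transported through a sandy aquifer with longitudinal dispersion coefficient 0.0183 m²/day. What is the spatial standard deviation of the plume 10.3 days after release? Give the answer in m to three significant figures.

0.614 m

Dispersive spreading gives a Gaussian with σ² = 2Dt; advection only shifts the center.
σ = √(2 × 0.0183 × 10.3) = 0.614 m.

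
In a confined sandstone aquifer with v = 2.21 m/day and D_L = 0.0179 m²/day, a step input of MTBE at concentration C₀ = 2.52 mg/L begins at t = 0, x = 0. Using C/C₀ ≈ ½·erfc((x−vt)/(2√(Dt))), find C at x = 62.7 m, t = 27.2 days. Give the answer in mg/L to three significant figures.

For a continuous step input, C/C₀ ≈ ½·erfc((x−vt)/(2√(Dt))).
vt = 2.21 × 27.2 = 60.112 m and 2√(Dt) = 2√(0.0179 × 27.2) = 1.396 m.
Argument (x−vt)/(2√(Dt)) = (62.7 − 60.112)/1.396 = 1.854; ½·erfc(1.854) = 0.004371.
C = 2.52 × 0.004371 = 0.0110 mg/L.

0.0110 mg/L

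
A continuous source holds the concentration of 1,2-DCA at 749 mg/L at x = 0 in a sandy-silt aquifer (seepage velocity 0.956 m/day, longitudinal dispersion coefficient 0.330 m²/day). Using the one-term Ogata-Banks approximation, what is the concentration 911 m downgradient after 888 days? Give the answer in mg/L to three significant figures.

3.88 mg/L

For a continuous step input, C/C₀ ≈ ½·erfc((x−vt)/(2√(Dt))).
vt = 0.956 × 888 = 848.928 m and 2√(Dt) = 2√(0.330 × 888) = 34.24 m.
Argument (x−vt)/(2√(Dt)) = (911 − 848.928)/34.24 = 1.813; ½·erfc(1.813) = 0.005174.
C = 749 × 0.005174 = 3.88 mg/L.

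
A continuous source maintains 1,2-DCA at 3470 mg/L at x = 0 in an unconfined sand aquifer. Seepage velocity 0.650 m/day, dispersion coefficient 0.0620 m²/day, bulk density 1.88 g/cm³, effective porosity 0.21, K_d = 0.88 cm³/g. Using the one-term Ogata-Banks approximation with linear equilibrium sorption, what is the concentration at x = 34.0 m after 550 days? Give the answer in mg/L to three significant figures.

3430 mg/L

Retardation factor R = 1 + ρ_b·K_d/n = 1 + 1.88 × 0.88/0.21 = 8.878.
Sorption retards both mechanisms: v_R = v/R = 0.07321 m/day, D_R = D/R = 0.006984 m²/day.
v_R·t = 0.07321 × 550 = 40.2655 m; 2√(D_R t) = 3.920 m; argument = (34.0 − 40.2655)/3.920 = -1.598.
C = C₀ × ½·erfc(-1.598) = 3470 × 0.9881 = 3430 mg/L.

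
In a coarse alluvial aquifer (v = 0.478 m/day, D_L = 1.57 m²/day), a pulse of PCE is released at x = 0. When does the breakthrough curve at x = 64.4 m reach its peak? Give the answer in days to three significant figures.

For the 1D instantaneous-source solution, setting ∂C/∂t = 0 at fixed x gives v²t² + 2Dt − x² = 0, so t = (√(D² + v²x²) − D)/v².
√(D² + v²x²) = √(1.57² + 0.478² × 64.4²) = 30.82; v² = 0.228484.
t = (30.82 − 1.57)/0.228484 = 128 days (vs. the pure-advection estimate x/v = 135 d).

128 days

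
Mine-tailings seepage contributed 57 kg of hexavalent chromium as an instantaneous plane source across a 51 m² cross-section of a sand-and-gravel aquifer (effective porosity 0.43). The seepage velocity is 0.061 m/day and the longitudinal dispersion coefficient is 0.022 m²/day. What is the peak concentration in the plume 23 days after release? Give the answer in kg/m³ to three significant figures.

The peak of an instantaneous 1D plume sits at x = vt; there the Gaussian factor is 1 and C_max = M/(n_e·A·√(4πDt)), where n_e·A is the pore area the mass is dissolved in.
√(4πDt) = √(4π × 0.022 × 23) = 2.522 m, so C_max = 57/(0.43 × 51 × 2.522) = 1.03 kg/m³.

1.03 kg/m³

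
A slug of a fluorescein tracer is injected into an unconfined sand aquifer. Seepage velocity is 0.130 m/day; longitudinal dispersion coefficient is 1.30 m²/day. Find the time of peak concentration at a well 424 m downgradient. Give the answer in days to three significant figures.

For the 1D instantaneous-source solution, setting ∂C/∂t = 0 at fixed x gives v²t² + 2Dt − x² = 0, so t = (√(D² + v²x²) − D)/v².
√(D² + v²x²) = √(1.30² + 0.130² × 424²) = 55.14; v² = 0.0169.
t = (55.14 − 1.30)/0.0169 = 3190 days (vs. the pure-advection estimate x/v = 3260 d).

3190 days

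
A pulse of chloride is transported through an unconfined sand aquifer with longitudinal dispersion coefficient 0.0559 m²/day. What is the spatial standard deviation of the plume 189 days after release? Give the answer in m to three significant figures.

4.60 m

Dispersive spreading gives a Gaussian with σ² = 2Dt; advection only shifts the center.
σ = √(2 × 0.0559 × 189) = 4.60 m.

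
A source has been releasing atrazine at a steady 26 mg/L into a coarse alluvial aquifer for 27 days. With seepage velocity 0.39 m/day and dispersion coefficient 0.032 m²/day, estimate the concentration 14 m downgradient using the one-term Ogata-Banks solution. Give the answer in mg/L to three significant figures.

0.108 mg/L

For a continuous step input, C/C₀ ≈ ½·erfc((x−vt)/(2√(Dt))).
vt = 0.39 × 27 = 10.53 m and 2√(Dt) = 2√(0.032 × 27) = 1.859 m.
Argument (x−vt)/(2√(Dt)) = (14 − 10.53)/1.859 = 1.867; ½·erfc(1.867) = 0.004141.
C = 26 × 0.004141 = 0.108 mg/L.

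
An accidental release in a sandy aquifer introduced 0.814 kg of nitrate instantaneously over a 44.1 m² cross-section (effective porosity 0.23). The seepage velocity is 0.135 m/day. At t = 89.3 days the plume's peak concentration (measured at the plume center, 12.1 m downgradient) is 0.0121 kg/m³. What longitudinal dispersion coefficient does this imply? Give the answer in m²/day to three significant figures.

At the plume center C_max = M/(n_e·A·√(4πDt)), so D = M²/(4πt·(n_e·A·C_max)²).
n_e·A·C_max = 0.23 × 44.1 × 0.0121 = 0.1227 kg/m.
D = 0.814²/(4π × 89.3 × 0.1227²) = 0.0392 m²/day.

0.0392 m²/day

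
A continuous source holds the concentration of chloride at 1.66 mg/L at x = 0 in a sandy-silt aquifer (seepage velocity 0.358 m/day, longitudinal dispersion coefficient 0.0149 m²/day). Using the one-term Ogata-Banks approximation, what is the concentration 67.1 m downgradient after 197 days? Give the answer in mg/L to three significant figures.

1.53 mg/L

For a continuous step input, C/C₀ ≈ ½·erfc((x−vt)/(2√(Dt))).
vt = 0.358 × 197 = 70.526 m and 2√(Dt) = 2√(0.0149 × 197) = 3.427 m.
Argument (x−vt)/(2√(Dt)) = (67.1 − 70.526)/3.427 = -0.9997; ½·erfc(-0.9997) = 0.9213.
C = 1.66 × 0.9213 = 1.53 mg/L.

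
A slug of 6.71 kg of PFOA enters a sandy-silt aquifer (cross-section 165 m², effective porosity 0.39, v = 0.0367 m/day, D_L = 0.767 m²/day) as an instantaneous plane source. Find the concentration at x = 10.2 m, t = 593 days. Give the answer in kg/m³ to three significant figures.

0.00128 kg/m³

For an instantaneous plane source, C(x,t) = M/(n_e·A·√(4πDt)) · exp(−(x−vt)²/(4Dt)), with n_e·A the pore (flow) area.
Plume center vt = 0.0367 × 593 = 21.7631 m, so the well at 10.2 m is 11.5631 m upgradient of the peak.
√(4πDt) = 75.60 m, giving peak height M/(n_e·A·√(4πDt)) = 6.71/(0.39 × 165 × 75.60) = 0.001379 kg/m³.
(x−vt)²/(4Dt) = (-11.5631)²/(4 × 0.767 × 593) = 0.07349; exp(−0.07349) = 0.9291.
C = 0.001379 × 0.9291 = 0.00128 kg/m³.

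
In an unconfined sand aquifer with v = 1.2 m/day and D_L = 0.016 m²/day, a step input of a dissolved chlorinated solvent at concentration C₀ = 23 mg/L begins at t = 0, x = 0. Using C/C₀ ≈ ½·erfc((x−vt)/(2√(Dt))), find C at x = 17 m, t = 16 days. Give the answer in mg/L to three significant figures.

23.0 mg/L

For a continuous step input, C/C₀ ≈ ½·erfc((x−vt)/(2√(Dt))).
vt = 1.2 × 16 = 19.2 m and 2√(Dt) = 2√(0.016 × 16) = 1.012 m.
Argument (x−vt)/(2√(Dt)) = (17 − 19.2)/1.012 = -2.174; ½·erfc(-2.174) = 0.9989.
C = 23 × 0.9989 = 23.0 mg/L.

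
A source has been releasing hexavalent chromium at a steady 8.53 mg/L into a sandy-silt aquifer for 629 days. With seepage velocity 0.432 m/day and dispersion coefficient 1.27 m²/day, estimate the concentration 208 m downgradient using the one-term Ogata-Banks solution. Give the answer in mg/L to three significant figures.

8.06 mg/L

For a continuous step input, C/C₀ ≈ ½·erfc((x−vt)/(2√(Dt))).
vt = 0.432 × 629 = 271.728 m and 2√(Dt) = 2√(1.27 × 629) = 56.53 m.
Argument (x−vt)/(2√(Dt)) = (208 − 271.728)/56.53 = -1.127; ½·erfc(-1.127) = 0.9445.
C = 8.53 × 0.9445 = 8.06 mg/L.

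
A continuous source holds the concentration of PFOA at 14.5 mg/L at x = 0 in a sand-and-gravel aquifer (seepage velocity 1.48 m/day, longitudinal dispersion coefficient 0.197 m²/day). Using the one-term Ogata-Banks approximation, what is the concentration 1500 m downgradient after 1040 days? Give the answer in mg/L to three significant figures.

For a continuous step input, C/C₀ ≈ ½·erfc((x−vt)/(2√(Dt))).
vt = 1.48 × 1040 = 1539.2 m and 2√(Dt) = 2√(0.197 × 1040) = 28.63 m.
Argument (x−vt)/(2√(Dt)) = (1500 − 1539.2)/28.63 = -1.369; ½·erfc(-1.369) = 0.9736.
C = 14.5 × 0.9736 = 14.1 mg/L.

14.1 mg/L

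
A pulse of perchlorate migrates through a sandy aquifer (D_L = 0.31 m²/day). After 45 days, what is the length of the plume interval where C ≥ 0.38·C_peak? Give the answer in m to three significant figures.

14.7 m

The plume is Gaussian with σ = √(2Dt) = √(2 × 0.31 × 45) = 5.282 m.
C/C_peak = exp(−Δx²/(2σ²)) = 0.38 ⇒ Δx = σ·√(−2 ln 0.38) = 5.282 × 1.391 = 7.347 m.
Width = 2Δx = 14.7 m.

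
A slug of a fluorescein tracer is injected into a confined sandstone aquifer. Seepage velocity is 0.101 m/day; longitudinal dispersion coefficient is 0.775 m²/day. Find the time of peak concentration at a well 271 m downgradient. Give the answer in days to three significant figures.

For the 1D instantaneous-source solution, setting ∂C/∂t = 0 at fixed x gives v²t² + 2Dt − x² = 0, so t = (√(D² + v²x²) − D)/v².
√(D² + v²x²) = √(0.775² + 0.101² × 271²) = 27.38; v² = 0.010201.
t = (27.38 − 0.775)/0.010201 = 2610 days (vs. the pure-advection estimate x/v = 2680 d).

2610 days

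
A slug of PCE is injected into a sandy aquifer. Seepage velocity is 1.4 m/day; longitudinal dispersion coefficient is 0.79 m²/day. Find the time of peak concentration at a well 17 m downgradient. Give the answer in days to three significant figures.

11.7 days

For the 1D instantaneous-source solution, setting ∂C/∂t = 0 at fixed x gives v²t² + 2Dt − x² = 0, so t = (√(D² + v²x²) − D)/v².
√(D² + v²x²) = √(0.79² + 1.4² × 17²) = 23.81; v² = 1.96.
t = (23.81 − 0.79)/1.96 = 11.7 days (vs. the pure-advection estimate x/v = 12.1 d).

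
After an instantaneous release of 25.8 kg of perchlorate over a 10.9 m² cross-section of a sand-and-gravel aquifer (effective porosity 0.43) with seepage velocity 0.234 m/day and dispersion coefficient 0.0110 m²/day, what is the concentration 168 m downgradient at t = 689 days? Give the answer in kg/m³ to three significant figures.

0.124 kg/m³

For an instantaneous plane source, C(x,t) = M/(n_e·A·√(4πDt)) · exp(−(x−vt)²/(4Dt)), with n_e·A the pore (flow) area.
Plume center vt = 0.234 × 689 = 161.226 m, so the well at 168 m is 6.774 m downgradient of the peak.
√(4πDt) = 9.759 m, giving peak height M/(n_e·A·√(4πDt)) = 25.8/(0.43 × 10.9 × 9.759) = 0.5641 kg/m³.
(x−vt)²/(4Dt) = (6.774)²/(4 × 0.0110 × 689) = 1.514; exp(−1.514) = 0.2200.
C = 0.5641 × 0.2200 = 0.124 kg/m³.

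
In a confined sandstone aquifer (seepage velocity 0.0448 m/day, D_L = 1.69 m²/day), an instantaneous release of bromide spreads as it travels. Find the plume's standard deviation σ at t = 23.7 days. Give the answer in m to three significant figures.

8.95 m

Dispersive spreading gives a Gaussian with σ² = 2Dt; advection only shifts the center.
σ = √(2 × 1.69 × 23.7) = 8.95 m.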